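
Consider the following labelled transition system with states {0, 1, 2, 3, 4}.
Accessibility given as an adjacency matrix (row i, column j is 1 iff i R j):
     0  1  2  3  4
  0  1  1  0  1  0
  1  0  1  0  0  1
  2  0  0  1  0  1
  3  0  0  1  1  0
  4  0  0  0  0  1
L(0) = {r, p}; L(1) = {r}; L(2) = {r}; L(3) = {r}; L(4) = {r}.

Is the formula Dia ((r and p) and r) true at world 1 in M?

No

Recall that Dia ψ holds at a world iff ψ holds at some accessible world.
At 1: Dia ((r and p) and r) requires (r and p) and r at some successor in {1, 4}.
  At 1: (r and p) and r is false.
  At 4: (r and p) and r is false.
So Dia ((r and p) and r) is false at 1.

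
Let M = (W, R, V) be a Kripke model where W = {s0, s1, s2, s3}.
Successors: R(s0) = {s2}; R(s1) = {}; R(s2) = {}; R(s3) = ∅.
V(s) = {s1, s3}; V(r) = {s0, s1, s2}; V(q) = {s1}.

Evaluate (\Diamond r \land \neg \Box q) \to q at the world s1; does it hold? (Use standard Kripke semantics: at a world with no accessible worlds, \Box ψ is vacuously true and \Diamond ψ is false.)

Yes

Recall that \Box ψ holds at a world iff ψ holds at every accessible world, and \Diamond ψ holds iff ψ holds at some accessible world.
At s1: \Diamond r \land \neg \Box q is false, q is true, so (\Diamond r \land \neg \Box q) \to q is true.
  At s1: \Diamond r is false, \neg \Box q is false, so \Diamond r \land \neg \Box q is false.
    At s1: no accessible worlds, so \Diamond r is false.
    At s1: \Box q is true, so \neg \Box q is false.
      At s1: no accessible worlds, so \Box q holds vacuously.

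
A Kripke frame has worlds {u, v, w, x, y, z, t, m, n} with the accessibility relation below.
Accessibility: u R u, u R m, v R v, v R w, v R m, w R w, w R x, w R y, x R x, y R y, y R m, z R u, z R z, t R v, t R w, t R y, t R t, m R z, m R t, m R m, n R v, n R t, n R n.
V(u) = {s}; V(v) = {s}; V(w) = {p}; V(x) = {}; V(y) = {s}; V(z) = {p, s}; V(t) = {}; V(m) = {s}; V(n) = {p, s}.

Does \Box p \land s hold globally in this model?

Let φ = \Box p \land s. Evaluate φ at each world:
  u (successors {u, m}): φ is false.
  v (successors {v, w, m}): φ is false.
  w (successors {w, x, y}): φ is false.
  x (successors {x}): φ is false.
  y (successors {y, m}): φ is false.
  z (successors {u, z}): φ is false.
  t (successors {v, w, y, t}): φ is false.
  m (successors {z, t, m}): φ is false.
  n (successors {v, t, n}): φ is false.
Detail at u (counterexample):
  At u: \Box p is false, s is true, so \Box p \land s is false.
    At u: \Box p requires p at every successor {u, m}.
      p fails at u, so \Box p is false at u.

No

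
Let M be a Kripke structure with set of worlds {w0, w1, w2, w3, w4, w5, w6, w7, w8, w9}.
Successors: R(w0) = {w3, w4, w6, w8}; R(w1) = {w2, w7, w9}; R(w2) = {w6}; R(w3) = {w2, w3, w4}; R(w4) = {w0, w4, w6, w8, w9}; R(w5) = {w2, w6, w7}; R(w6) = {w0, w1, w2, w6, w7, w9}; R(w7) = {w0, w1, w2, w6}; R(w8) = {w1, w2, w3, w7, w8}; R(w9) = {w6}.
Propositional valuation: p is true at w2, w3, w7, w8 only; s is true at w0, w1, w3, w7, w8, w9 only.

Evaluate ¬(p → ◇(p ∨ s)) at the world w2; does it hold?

Yes

At w2: p → ◇(p ∨ s) is false, so ¬(p → ◇(p ∨ s)) is true.
  At w2: p is true, ◇(p ∨ s) is false, so p → ◇(p ∨ s) is false.
    At w2: ◇(p ∨ s) requires p ∨ s at some successor in {w6}.
      At w6: p ∨ s is false.
    So ◇(p ∨ s) is false at w2.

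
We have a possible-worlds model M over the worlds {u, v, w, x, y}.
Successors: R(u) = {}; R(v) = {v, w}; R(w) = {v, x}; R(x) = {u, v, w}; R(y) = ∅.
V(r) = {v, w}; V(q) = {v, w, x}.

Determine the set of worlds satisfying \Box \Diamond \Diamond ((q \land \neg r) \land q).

u, w, y

Let φ = \Box \Diamond \Diamond ((q \land \neg r) \land q). Evaluate φ at each world:
  u (successors ∅): φ is true.
  v (successors {v, w}): φ is false.
  w (successors {v, x}): φ is true.
  x (successors {u, v, w}): φ is false.
  y (successors ∅): φ is true.
For instance, at w:
  At w: \Box \Diamond \Diamond ((q \land \neg r) \land q) requires \Diamond \Diamond ((q \land \neg r) \land q) at every successor {v, x}.
      At v: \Diamond \Diamond ((q \land \neg r) \land q) requires \Diamond ((q \land \neg r) \land q) at some successor in {v, w}.
        \Diamond ((q \land \neg r) \land q) holds at w, so \Diamond \Diamond ((q \land \neg r) \land q) is true at v.
      At x: \Diamond \Diamond ((q \land \neg r) \land q) requires \Diamond ((q \land \neg r) \land q) at some successor in {u, v, w}.
        \Diamond ((q \land \neg r) \land q) holds at w, so \Diamond \Diamond ((q \land \neg r) \land q) is true at x.
  So \Box \Diamond \Diamond ((q \land \neg r) \land q) is true at w.
Satisfying worlds: {u, w, y}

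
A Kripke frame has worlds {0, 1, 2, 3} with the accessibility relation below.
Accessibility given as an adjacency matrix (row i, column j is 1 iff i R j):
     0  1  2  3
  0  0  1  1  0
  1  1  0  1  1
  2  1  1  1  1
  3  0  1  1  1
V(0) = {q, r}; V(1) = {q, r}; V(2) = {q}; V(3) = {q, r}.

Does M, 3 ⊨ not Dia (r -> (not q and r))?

At 3: Dia (r -> (not q and r)) is true, so not Dia (r -> (not q and r)) is false.
  At 3: Dia (r -> (not q and r)) requires r -> (not q and r) at some successor in {1, 2, 3}.
    r -> (not q and r) holds at 2, so Dia (r -> (not q and r)) is true at 3.

No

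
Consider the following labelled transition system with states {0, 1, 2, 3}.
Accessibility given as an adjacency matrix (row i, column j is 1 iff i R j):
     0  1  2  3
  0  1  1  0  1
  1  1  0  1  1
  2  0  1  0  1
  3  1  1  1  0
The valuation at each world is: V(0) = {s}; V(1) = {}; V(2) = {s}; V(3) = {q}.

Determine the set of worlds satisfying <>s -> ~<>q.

2, 3

Recall that <>ψ holds at a world iff ψ holds at some accessible world.
Let φ = <>s -> ~<>q. Evaluate φ at each world:
  0 (successors {0, 1, 3}): φ is false.
  1 (successors {0, 2, 3}): φ is false.
  2 (successors {1, 3}): φ is true.
  3 (successors {0, 1, 2}): φ is true.
For instance, at 1:
  At 1: <>s is true, ~<>q is false, so <>s -> ~<>q is false.
    At 1: <>s requires s at some successor in {0, 2, 3}.
      s holds at 0, so <>s is true at 1.
    At 1: <>q is true, so ~<>q is false.
      At 1: <>q requires q at some successor in {0, 2, 3}.
        q holds at 3, so <>q is true at 1.
Satisfying worlds: {2, 3}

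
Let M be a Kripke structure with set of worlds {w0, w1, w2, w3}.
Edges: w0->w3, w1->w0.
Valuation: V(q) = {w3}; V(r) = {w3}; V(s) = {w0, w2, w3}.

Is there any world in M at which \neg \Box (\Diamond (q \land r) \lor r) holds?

Let φ = \neg \Box (\Diamond (q \land r) \lor r). Evaluate φ at each world:
  w0 (successors {w3}): φ is false.
  w1 (successors {w0}): φ is false.
  w2 (successors ∅): φ is false.
  w3 (successors ∅): φ is false.
For instance, at w0:
  At w0: \Box (\Diamond (q \land r) \lor r) is true, so \neg \Box (\Diamond (q \land r) \lor r) is false.
    At w0: \Box (\Diamond (q \land r) \lor r) requires \Diamond (q \land r) \lor r at every successor {w3}.
      At w3: \Diamond (q \land r) \lor r is true.
    So \Box (\Diamond (q \land r) \lor r) is true at w0.

No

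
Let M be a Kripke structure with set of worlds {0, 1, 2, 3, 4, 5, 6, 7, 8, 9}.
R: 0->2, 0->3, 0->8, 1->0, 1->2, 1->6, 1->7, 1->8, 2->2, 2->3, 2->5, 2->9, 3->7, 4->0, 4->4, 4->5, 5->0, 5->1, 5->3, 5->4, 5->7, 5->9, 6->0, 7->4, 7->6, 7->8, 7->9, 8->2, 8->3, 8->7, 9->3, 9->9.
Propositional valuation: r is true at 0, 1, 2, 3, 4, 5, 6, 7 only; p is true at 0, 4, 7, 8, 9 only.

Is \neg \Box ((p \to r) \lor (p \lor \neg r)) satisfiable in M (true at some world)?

Let φ = \neg \Box ((p \to r) \lor (p \lor \neg r)). Evaluate φ at each world:
  0 (successors {2, 3, 8}): φ is false.
  1 (successors {0, 2, 6, 7, 8}): φ is false.
  2 (successors {2, 3, 5, 9}): φ is false.
  3 (successors {7}): φ is false.
  4 (successors {0, 4, 5}): φ is false.
  5 (successors {0, 1, 3, 4, 7, 9}): φ is false.
  6 (successors {0}): φ is false.
  7 (successors {4, 6, 8, 9}): φ is false.
  8 (successors {2, 3, 7}): φ is false.
  9 (successors {3, 9}): φ is false.
For instance, at 0:
  At 0: \Box ((p \to r) \lor (p \lor \neg r)) is true, so \neg \Box ((p \to r) \lor (p \lor \neg r)) is false.
    At 0: \Box ((p \to r) \lor (p \lor \neg r)) requires (p \to r) \lor (p \lor \neg r) at every successor {2, 3, 8}.
      At 2: (p \to r) \lor (p \lor \neg r) is true.
      At 3: (p \to r) \lor (p \lor \neg r) is true.
      At 8: (p \to r) \lor (p \lor \neg r) is true.
    So \Box ((p \to r) \lor (p \lor \neg r)) is true at 0.

No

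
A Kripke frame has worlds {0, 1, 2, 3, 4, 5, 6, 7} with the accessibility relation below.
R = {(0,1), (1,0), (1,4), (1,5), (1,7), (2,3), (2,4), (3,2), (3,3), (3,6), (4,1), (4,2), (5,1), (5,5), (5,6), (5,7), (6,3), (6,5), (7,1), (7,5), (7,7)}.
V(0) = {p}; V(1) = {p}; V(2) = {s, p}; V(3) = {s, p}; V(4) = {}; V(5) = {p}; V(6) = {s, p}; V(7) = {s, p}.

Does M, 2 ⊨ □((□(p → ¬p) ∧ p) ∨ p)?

No

At 2: □((□(p → ¬p) ∧ p) ∨ p) requires (□(p → ¬p) ∧ p) ∨ p at every successor {3, 4}.
  (□(p → ¬p) ∧ p) ∨ p fails at 4, so □((□(p → ¬p) ∧ p) ∨ p) is false at 2.
    At 4: □(p → ¬p) ∧ p is false, p is false, so (□(p → ¬p) ∧ p) ∨ p is false.
      At 4: □(p → ¬p) is false, p is false, so □(p → ¬p) ∧ p is false.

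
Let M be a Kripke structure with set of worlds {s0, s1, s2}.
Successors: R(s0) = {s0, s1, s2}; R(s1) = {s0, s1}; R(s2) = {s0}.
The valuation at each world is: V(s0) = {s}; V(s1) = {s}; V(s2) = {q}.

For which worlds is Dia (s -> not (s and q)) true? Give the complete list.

s0, s1, s2

Let φ = Dia (s -> not (s and q)). Evaluate φ at each world:
  s0 (successors {s0, s1, s2}): φ is true.
  s1 (successors {s0, s1}): φ is true.
  s2 (successors {s0}): φ is true.
For instance, at s2:
  At s2: Dia (s -> not (s and q)) requires s -> not (s and q) at some successor in {s0}.
    s -> not (s and q) holds at s0, so Dia (s -> not (s and q)) is true at s2.
Satisfying worlds: {s0, s1, s2}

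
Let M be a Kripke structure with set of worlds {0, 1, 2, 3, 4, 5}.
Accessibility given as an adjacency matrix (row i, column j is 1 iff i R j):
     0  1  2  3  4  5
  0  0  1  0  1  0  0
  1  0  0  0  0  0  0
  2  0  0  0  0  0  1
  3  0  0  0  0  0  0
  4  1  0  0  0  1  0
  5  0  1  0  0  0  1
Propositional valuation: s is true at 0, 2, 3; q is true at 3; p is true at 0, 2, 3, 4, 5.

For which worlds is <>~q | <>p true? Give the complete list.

0, 2, 4, 5

Let φ = <>~q | <>p. Evaluate φ at each world:
  0 (successors {1, 3}): φ is true.
  1 (successors ∅): φ is false.
  2 (successors {5}): φ is true.
  3 (successors ∅): φ is false.
  4 (successors {0, 4}): φ is true.
  5 (successors {1, 5}): φ is true.
For instance, at 5:
  At 5: <>~q is true, <>p is true, so <>~q | <>p is true.
    At 5: <>~q requires ~q at some successor in {1, 5}.
      ~q holds at 1, so <>~q is true at 5.
    At 5: <>p requires p at some successor in {1, 5}.
      p holds at 5, so <>p is true at 5.
Satisfying worlds: {0, 2, 4, 5}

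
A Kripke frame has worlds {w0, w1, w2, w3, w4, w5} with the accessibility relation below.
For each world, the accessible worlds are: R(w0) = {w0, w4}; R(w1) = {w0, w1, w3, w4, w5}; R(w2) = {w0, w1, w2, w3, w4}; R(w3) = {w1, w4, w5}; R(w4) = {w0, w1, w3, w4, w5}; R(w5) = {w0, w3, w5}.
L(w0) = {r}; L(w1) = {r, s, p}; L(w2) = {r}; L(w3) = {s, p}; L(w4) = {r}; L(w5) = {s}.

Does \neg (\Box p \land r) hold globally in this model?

Yes

Let φ = \neg (\Box p \land r). Evaluate φ at each world:
  w0 (successors {w0, w4}): φ is true.
  w1 (successors {w0, w1, w3, w4, w5}): φ is true.
  w2 (successors {w0, w1, w2, w3, w4}): φ is true.
  w3 (successors {w1, w4, w5}): φ is true.
  w4 (successors {w0, w1, w3, w4, w5}): φ is true.
  w5 (successors {w0, w3, w5}): φ is true.
For instance, at w1:
  At w1: \Box p \land r is false, so \neg (\Box p \land r) is true.
    At w1: \Box p is false, r is true, so \Box p \land r is false.
      At w1: \Box p requires p at every successor {w0, w1, w3, w4, w5}.
        p fails at w0, so \Box p is false at w1.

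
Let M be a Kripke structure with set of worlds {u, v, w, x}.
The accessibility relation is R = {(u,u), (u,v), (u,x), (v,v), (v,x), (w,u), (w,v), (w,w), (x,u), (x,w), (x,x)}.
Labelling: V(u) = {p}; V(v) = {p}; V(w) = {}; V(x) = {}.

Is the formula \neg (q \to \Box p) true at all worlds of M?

No

Recall that \Box ψ holds at a world iff ψ holds at every accessible world, and \Diamond ψ holds iff ψ holds at some accessible world.
Let φ = \neg (q \to \Box p). Evaluate φ at each world:
  u (successors {u, v, x}): φ is false.
  v (successors {v, x}): φ is false.
  w (successors {u, v, w}): φ is false.
  x (successors {u, w, x}): φ is false.
Detail at u (counterexample):
  At u: q \to \Box p is true, so \neg (q \to \Box p) is false.
    At u: q is false, \Box p is false, so q \to \Box p is true.
      At u: \Box p requires p at every successor {u, v, x}.
        p fails at x, so \Box p is false at u.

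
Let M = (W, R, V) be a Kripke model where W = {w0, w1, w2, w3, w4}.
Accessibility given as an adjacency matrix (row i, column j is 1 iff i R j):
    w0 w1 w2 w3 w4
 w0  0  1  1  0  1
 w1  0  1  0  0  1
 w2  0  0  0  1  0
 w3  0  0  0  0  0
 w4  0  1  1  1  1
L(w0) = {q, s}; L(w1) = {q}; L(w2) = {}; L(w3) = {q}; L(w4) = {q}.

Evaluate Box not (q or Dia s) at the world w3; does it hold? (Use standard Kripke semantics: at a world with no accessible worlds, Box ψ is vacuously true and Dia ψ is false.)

Recall that Box ψ holds at a world iff ψ holds at every accessible world, and Dia ψ holds iff ψ holds at some accessible world.
At w3: no accessible worlds, so Box not (q or Dia s) holds vacuously.

Yes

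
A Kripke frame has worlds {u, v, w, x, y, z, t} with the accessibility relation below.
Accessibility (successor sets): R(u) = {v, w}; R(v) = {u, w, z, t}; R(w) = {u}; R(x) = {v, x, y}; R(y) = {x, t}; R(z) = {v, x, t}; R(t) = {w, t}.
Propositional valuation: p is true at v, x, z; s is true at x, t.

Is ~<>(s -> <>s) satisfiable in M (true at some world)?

Let φ = ~<>(s -> <>s). Evaluate φ at each world:
  u (successors {v, w}): φ is false.
  v (successors {u, w, z, t}): φ is false.
  w (successors {u}): φ is false.
  x (successors {v, x, y}): φ is false.
  y (successors {x, t}): φ is false.
  z (successors {v, x, t}): φ is false.
  t (successors {w, t}): φ is false.
For instance, at w:
  At w: <>(s -> <>s) is true, so ~<>(s -> <>s) is false.
    At w: <>(s -> <>s) requires s -> <>s at some successor in {u}.
      s -> <>s holds at u, so <>(s -> <>s) is true at w.

No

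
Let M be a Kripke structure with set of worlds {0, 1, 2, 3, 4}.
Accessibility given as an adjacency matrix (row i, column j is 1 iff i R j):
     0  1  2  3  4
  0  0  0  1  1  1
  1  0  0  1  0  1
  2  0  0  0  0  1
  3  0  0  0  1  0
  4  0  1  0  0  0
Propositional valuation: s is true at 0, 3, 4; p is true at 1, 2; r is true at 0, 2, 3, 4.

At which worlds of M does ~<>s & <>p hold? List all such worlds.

Let φ = ~<>s & <>p. Evaluate φ at each world:
  0 (successors {2, 3, 4}): φ is false.
  1 (successors {2, 4}): φ is false.
  2 (successors {4}): φ is false.
  3 (successors {3}): φ is false.
  4 (successors {1}): φ is true.
For instance, at 1:
  At 1: ~<>s is false, <>p is true, so ~<>s & <>p is false.
    At 1: <>s is true, so ~<>s is false.
      At 1: <>s requires s at some successor in {2, 4}.
        s holds at 4, so <>s is true at 1.
    At 1: <>p requires p at some successor in {2, 4}.
      p holds at 2, so <>p is true at 1.
Satisfying worlds: {4}

4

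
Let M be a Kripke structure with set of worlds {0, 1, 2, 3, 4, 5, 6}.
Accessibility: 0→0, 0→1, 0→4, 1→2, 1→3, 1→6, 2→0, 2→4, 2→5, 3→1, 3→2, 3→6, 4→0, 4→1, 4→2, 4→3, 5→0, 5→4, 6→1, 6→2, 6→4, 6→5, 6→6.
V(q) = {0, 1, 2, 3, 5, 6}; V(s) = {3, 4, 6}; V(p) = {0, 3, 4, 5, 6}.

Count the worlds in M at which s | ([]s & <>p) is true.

Recall that []ψ holds at a world iff ψ holds at every accessible world, and <>ψ holds iff ψ holds at some accessible world.
Let φ = s | ([]s & <>p). Evaluate φ at each world:
  0 (successors {0, 1, 4}): φ is false.
  1 (successors {2, 3, 6}): φ is false.
  2 (successors {0, 4, 5}): φ is false.
  3 (successors {1, 2, 6}): φ is true.
  4 (successors {0, 1, 2, 3}): φ is true.
  5 (successors {0, 4}): φ is false.
  6 (successors {1, 2, 4, 5, 6}): φ is true.
For instance, at 0:
  At 0: s is false, []s & <>p is false, so s | ([]s & <>p) is false.
    At 0: []s is false, <>p is true, so []s & <>p is false.
      At 0: []s requires s at every successor {0, 1, 4}.
        s fails at 0, so []s is false at 0.
      At 0: <>p requires p at some successor in {0, 1, 4}.
        p holds at 0, so <>p is true at 0.
Satisfying worlds: {3, 4, 6}

3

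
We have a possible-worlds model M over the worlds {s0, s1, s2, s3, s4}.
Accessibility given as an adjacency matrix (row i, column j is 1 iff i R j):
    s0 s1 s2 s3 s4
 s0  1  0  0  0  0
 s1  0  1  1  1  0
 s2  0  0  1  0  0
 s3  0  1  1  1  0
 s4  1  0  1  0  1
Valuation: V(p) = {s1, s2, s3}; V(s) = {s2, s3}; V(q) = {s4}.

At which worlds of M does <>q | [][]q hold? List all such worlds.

s4

Let φ = <>q | [][]q. Evaluate φ at each world:
  s0 (successors {s0}): φ is false.
  s1 (successors {s1, s2, s3}): φ is false.
  s2 (successors {s2}): φ is false.
  s3 (successors {s1, s2, s3}): φ is false.
  s4 (successors {s0, s2, s4}): φ is true.
For instance, at s3:
  At s3: <>q is false, [][]q is false, so <>q | [][]q is false.
    At s3: <>q requires q at some successor in {s1, s2, s3}.
      At s1: q is false.
      At s2: q is false.
      At s3: q is false.
    So <>q is false at s3.
    At s3: [][]q requires []q at every successor {s1, s2, s3}.
      []q fails at s1, so [][]q is false at s3.
Satisfying worlds: {s4}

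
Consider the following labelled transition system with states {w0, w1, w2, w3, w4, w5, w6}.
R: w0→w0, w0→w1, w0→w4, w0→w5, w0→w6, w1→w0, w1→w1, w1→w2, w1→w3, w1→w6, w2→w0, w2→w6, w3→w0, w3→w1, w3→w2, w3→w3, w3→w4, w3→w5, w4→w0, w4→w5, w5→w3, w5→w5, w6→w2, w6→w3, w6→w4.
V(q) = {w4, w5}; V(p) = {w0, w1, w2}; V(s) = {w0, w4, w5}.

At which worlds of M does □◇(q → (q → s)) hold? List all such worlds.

w0, w1, w2, w3, w4, w5, w6

Let φ = □◇(q → (q → s)). Evaluate φ at each world:
  w0 (successors {w0, w1, w4, w5, w6}): φ is true.
  w1 (successors {w0, w1, w2, w3, w6}): φ is true.
  w2 (successors {w0, w6}): φ is true.
  w3 (successors {w0, w1, w2, w3, w4, w5}): φ is true.
  w4 (successors {w0, w5}): φ is true.
  w5 (successors {w3, w5}): φ is true.
  w6 (successors {w2, w3, w4}): φ is true.
For instance, at w6:
  At w6: □◇(q → (q → s)) requires ◇(q → (q → s)) at every successor {w2, w3, w4}.
      At w2: ◇(q → (q → s)) requires q → (q → s) at some successor in {w0, w6}.
        q → (q → s) holds at w0, so ◇(q → (q → s)) is true at w2.
      At w3: ◇(q → (q → s)) requires q → (q → s) at some successor in {w0, w1, w2, w3, w4, w5}.
        q → (q → s) holds at w0, so ◇(q → (q → s)) is true at w3.
      At w4: ◇(q → (q → s)) requires q → (q → s) at some successor in {w0, w5}.
        q → (q → s) holds at w0, so ◇(q → (q → s)) is true at w4.
  So □◇(q → (q → s)) is true at w6.
Satisfying worlds: {w0, w1, w2, w3, w4, w5, w6}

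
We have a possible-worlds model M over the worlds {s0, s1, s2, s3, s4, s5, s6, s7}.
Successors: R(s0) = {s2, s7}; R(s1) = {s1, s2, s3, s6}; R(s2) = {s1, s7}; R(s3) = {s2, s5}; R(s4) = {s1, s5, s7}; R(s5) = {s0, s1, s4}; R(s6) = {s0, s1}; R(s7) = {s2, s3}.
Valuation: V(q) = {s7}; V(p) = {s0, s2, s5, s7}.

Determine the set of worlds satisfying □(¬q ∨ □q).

Recall that □ψ holds at a world iff ψ holds at every accessible world, and ◇ψ holds iff ψ holds at some accessible world.
Let φ = □(¬q ∨ □q). Evaluate φ at each world:
  s0 (successors {s2, s7}): φ is false.
  s1 (successors {s1, s2, s3, s6}): φ is true.
  s2 (successors {s1, s7}): φ is false.
  s3 (successors {s2, s5}): φ is true.
  s4 (successors {s1, s5, s7}): φ is false.
  s5 (successors {s0, s1, s4}): φ is true.
  s6 (successors {s0, s1}): φ is true.
  s7 (successors {s2, s3}): φ is true.
For instance, at s6:
  At s6: □(¬q ∨ □q) requires ¬q ∨ □q at every successor {s0, s1}.
      At s0: ¬q is true, □q is false, so ¬q ∨ □q is true.
      At s1: ¬q is true, □q is false, so ¬q ∨ □q is true.
  So □(¬q ∨ □q) is true at s6.
Satisfying worlds: {s1, s3, s5, s6, s7}

s1, s3, s5, s6, s7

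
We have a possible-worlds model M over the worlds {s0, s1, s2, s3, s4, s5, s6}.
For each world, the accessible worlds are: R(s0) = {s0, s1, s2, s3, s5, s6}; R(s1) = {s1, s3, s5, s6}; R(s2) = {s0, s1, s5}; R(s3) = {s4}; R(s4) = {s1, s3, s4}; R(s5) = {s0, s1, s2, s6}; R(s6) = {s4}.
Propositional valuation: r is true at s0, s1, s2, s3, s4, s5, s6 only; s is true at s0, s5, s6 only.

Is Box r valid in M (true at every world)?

Let φ = Box r. Evaluate φ at each world:
  s0 (successors {s0, s1, s2, s3, s5, s6}): φ is true.
  s1 (successors {s1, s3, s5, s6}): φ is true.
  s2 (successors {s0, s1, s5}): φ is true.
  s3 (successors {s4}): φ is true.
  s4 (successors {s1, s3, s4}): φ is true.
  s5 (successors {s0, s1, s2, s6}): φ is true.
  s6 (successors {s4}): φ is true.
For instance, at s2:
  At s2: Box r requires r at every successor {s0, s1, s5}.
    At s0: r is true.
    At s1: r is true.
    At s5: r is true.
  So Box r is true at s2.

Yes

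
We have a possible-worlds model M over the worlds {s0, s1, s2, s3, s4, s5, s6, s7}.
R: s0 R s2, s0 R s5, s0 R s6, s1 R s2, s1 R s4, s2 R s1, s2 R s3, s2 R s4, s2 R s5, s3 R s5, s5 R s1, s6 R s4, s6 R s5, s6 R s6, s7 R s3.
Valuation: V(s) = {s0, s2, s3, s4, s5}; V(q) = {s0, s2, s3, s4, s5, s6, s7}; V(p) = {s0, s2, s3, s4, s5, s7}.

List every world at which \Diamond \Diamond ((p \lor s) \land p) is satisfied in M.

s0, s1, s2, s5, s6, s7

Let φ = \Diamond \Diamond ((p \lor s) \land p). Evaluate φ at each world:
  s0 (successors {s2, s5, s6}): φ is true.
  s1 (successors {s2, s4}): φ is true.
  s2 (successors {s1, s3, s4, s5}): φ is true.
  s3 (successors {s5}): φ is false.
  s4 (successors ∅): φ is false.
  s5 (successors {s1}): φ is true.
  s6 (successors {s4, s5, s6}): φ is true.
  s7 (successors {s3}): φ is true.
For instance, at s3:
  At s3: \Diamond \Diamond ((p \lor s) \land p) requires \Diamond ((p \lor s) \land p) at some successor in {s5}.
    At s5: \Diamond ((p \lor s) \land p) is false.
  So \Diamond \Diamond ((p \lor s) \land p) is false at s3.
Satisfying worlds: {s0, s1, s2, s5, s6, s7}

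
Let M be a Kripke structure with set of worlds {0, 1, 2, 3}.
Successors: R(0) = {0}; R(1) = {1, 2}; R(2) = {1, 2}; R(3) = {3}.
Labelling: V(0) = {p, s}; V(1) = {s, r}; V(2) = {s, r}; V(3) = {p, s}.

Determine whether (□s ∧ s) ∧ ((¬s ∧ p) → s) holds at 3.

At 3: □s ∧ s is true, (¬s ∧ p) → s is true, so (□s ∧ s) ∧ ((¬s ∧ p) → s) is true.
  At 3: □s is true, s is true, so □s ∧ s is true.
    At 3: □s requires s at every successor {3}.
      At 3: s is true.
    So □s is true at 3.

Yes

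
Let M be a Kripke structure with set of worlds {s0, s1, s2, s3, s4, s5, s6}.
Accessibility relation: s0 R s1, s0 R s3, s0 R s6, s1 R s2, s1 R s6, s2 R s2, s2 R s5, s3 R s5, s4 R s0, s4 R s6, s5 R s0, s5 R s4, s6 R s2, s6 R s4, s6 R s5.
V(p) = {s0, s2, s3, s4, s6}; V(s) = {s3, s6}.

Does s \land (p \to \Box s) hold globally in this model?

No

Let φ = s \land (p \to \Box s). Evaluate φ at each world:
  s0 (successors {s1, s3, s6}): φ is false.
  s1 (successors {s2, s6}): φ is false.
  s2 (successors {s2, s5}): φ is false.
  s3 (successors {s5}): φ is false.
  s4 (successors {s0, s6}): φ is false.
  s5 (successors {s0, s4}): φ is false.
  s6 (successors {s2, s4, s5}): φ is false.
Detail at s0 (counterexample):
  At s0: s is false, p \to \Box s is false, so s \land (p \to \Box s) is false.
    At s0: p is true, \Box s is false, so p \to \Box s is false.
      At s0: \Box s requires s at every successor {s1, s3, s6}.
        s fails at s1, so \Box s is false at s0.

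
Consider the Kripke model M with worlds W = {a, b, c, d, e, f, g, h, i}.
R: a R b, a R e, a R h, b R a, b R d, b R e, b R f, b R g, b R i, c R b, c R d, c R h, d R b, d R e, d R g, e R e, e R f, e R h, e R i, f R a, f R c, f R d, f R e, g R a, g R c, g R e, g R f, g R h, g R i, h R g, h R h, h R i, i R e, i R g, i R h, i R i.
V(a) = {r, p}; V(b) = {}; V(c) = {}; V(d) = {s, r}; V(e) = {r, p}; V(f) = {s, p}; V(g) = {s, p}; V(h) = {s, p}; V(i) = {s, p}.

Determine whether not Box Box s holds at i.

Yes

At i: Box Box s is false, so not Box Box s is true.
  At i: Box Box s requires Box s at every successor {e, g, h, i}.
    Box s fails at e, so Box Box s is false at i.
      At e: Box s requires s at every successor {e, f, h, i}.
        s fails at e, so Box s is false at e.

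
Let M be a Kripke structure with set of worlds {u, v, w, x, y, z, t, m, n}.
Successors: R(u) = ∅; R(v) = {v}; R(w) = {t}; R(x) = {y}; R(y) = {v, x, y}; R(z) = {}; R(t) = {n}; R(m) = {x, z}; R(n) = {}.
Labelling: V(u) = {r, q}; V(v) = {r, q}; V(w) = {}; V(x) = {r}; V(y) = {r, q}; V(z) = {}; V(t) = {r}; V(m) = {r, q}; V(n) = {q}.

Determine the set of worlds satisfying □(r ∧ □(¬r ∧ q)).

Recall that □ψ holds at a world iff ψ holds at every accessible world, and ◇ψ holds iff ψ holds at some accessible world.
Let φ = □(r ∧ □(¬r ∧ q)). Evaluate φ at each world:
  u (successors ∅): φ is true.
  v (successors {v}): φ is false.
  w (successors {t}): φ is true.
  x (successors {y}): φ is false.
  y (successors {v, x, y}): φ is false.
  z (successors ∅): φ is true.
  t (successors {n}): φ is false.
  m (successors {x, z}): φ is false.
  n (successors ∅): φ is true.
For instance, at x:
  At x: □(r ∧ □(¬r ∧ q)) requires r ∧ □(¬r ∧ q) at every successor {y}.
    r ∧ □(¬r ∧ q) fails at y, so □(r ∧ □(¬r ∧ q)) is false at x.
      At y: r is true, □(¬r ∧ q) is false, so r ∧ □(¬r ∧ q) is false.
Satisfying worlds: {u, w, z, n}

u, w, z, n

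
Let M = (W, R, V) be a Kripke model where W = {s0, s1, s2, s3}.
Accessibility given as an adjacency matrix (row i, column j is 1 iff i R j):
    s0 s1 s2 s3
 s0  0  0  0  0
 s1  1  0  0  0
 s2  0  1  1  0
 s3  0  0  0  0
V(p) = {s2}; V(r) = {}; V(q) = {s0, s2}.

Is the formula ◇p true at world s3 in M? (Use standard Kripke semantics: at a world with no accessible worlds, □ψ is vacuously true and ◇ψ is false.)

No

Recall that ◇ψ holds at a world iff ψ holds at some accessible world.
At s3: no accessible worlds, so ◇p is false.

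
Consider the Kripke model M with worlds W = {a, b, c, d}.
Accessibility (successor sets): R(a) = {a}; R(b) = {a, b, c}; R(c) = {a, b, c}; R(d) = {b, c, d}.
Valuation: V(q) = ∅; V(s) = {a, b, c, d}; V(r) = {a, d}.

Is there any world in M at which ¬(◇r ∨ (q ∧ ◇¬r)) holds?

Recall that ◇ψ holds at a world iff ψ holds at some accessible world.
Let φ = ¬(◇r ∨ (q ∧ ◇¬r)). Evaluate φ at each world:
  a (successors {a}): φ is false.
  b (successors {a, b, c}): φ is false.
  c (successors {a, b, c}): φ is false.
  d (successors {b, c, d}): φ is false.
For instance, at c:
  At c: ◇r ∨ (q ∧ ◇¬r) is true, so ¬(◇r ∨ (q ∧ ◇¬r)) is false.
    At c: ◇r is true, q ∧ ◇¬r is false, so ◇r ∨ (q ∧ ◇¬r) is true.
      At c: ◇r requires r at some successor in {a, b, c}.
        r holds at a, so ◇r is true at c.
      At c: q is false, ◇¬r is true, so q ∧ ◇¬r is false.

No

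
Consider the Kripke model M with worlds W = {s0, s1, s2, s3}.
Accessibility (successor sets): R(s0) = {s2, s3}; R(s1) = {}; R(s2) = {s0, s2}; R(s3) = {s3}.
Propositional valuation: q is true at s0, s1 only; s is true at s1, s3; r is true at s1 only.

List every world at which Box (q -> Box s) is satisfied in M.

Let φ = Box (q -> Box s). Evaluate φ at each world:
  s0 (successors {s2, s3}): φ is true.
  s1 (successors ∅): φ is true.
  s2 (successors {s0, s2}): φ is false.
  s3 (successors {s3}): φ is true.
For instance, at s0:
  At s0: Box (q -> Box s) requires q -> Box s at every successor {s2, s3}.
      At s2: q is false, Box s is false, so q -> Box s is true.
      At s3: q is false, Box s is true, so q -> Box s is true.
  So Box (q -> Box s) is true at s0.
Satisfying worlds: {s0, s1, s3}

s0, s1, s3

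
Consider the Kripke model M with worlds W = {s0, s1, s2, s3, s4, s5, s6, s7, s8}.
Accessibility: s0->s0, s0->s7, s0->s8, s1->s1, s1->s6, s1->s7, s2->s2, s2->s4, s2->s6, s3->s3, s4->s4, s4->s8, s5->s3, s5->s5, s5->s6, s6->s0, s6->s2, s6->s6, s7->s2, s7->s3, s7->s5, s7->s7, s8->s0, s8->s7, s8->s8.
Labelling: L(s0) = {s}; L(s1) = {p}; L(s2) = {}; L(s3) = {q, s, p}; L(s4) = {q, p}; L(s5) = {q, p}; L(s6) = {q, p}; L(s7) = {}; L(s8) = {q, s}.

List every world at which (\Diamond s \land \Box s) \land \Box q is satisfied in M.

s3

Let φ = (\Diamond s \land \Box s) \land \Box q. Evaluate φ at each world:
  s0 (successors {s0, s7, s8}): φ is false.
  s1 (successors {s1, s6, s7}): φ is false.
  s2 (successors {s2, s4, s6}): φ is false.
  s3 (successors {s3}): φ is true.
  s4 (successors {s4, s8}): φ is false.
  s5 (successors {s3, s5, s6}): φ is false.
  s6 (successors {s0, s2, s6}): φ is false.
  s7 (successors {s2, s3, s5, s7}): φ is false.
  s8 (successors {s0, s7, s8}): φ is false.
For instance, at s4:
  At s4: \Diamond s \land \Box s is false, \Box q is true, so (\Diamond s \land \Box s) \land \Box q is false.
    At s4: \Diamond s is true, \Box s is false, so \Diamond s \land \Box s is false.
      At s4: \Diamond s requires s at some successor in {s4, s8}.
        s holds at s8, so \Diamond s is true at s4.
      At s4: \Box s requires s at every successor {s4, s8}.
        s fails at s4, so \Box s is false at s4.
    At s4: \Box q requires q at every successor {s4, s8}.
      At s4: q is true.
      At s8: q is true.
    So \Box q is true at s4.
Satisfying worlds: {s3}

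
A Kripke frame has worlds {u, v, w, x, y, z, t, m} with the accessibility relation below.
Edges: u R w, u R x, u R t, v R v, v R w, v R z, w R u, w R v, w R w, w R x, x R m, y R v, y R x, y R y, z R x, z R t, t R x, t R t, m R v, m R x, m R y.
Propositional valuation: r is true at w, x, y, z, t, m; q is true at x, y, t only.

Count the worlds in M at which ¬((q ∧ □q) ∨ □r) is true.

4

Recall that □ψ holds at a world iff ψ holds at every accessible world, and ◇ψ holds iff ψ holds at some accessible world.
Let φ = ¬((q ∧ □q) ∨ □r). Evaluate φ at each world:
  u (successors {w, x, t}): φ is false.
  v (successors {v, w, z}): φ is true.
  w (successors {u, v, w, x}): φ is true.
  x (successors {m}): φ is false.
  y (successors {v, x, y}): φ is true.
  z (successors {x, t}): φ is false.
  t (successors {x, t}): φ is false.
  m (successors {v, x, y}): φ is true.
For instance, at u:
  At u: (q ∧ □q) ∨ □r is true, so ¬((q ∧ □q) ∨ □r) is false.
    At u: q ∧ □q is false, □r is true, so (q ∧ □q) ∨ □r is true.
      At u: q is false, □q is false, so q ∧ □q is false.
      At u: □r requires r at every successor {w, x, t}.
        At w: r is true.
        At x: r is true.
        At t: r is true.
      So □r is true at u.
Satisfying worlds: {v, w, y, m}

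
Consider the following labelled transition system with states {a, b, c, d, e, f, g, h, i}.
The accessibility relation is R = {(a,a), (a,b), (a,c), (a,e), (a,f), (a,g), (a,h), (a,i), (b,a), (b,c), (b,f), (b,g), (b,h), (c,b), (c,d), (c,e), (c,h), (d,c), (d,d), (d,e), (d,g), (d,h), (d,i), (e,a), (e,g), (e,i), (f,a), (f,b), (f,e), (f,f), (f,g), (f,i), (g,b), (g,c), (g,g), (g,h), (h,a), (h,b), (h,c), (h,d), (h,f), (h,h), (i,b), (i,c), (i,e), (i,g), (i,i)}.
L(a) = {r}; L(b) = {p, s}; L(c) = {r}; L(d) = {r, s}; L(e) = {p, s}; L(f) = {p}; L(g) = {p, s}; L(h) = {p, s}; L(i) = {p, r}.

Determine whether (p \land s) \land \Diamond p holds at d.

No

At d: p \land s is false, \Diamond p is true, so (p \land s) \land \Diamond p is false.
  At d: \Diamond p requires p at some successor in {c, d, e, g, h, i}.
    p holds at e, so \Diamond p is true at d.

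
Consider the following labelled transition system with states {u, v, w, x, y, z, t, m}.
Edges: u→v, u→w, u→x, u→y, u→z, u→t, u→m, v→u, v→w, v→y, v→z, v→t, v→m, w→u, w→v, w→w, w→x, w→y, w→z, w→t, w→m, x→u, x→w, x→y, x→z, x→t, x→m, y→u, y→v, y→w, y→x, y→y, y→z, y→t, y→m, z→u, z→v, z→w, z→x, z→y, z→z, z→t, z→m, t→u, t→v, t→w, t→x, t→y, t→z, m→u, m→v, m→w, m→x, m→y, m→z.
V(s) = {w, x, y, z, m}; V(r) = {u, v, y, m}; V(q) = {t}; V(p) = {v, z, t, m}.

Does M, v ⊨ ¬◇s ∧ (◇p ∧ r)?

At v: ¬◇s is false, ◇p ∧ r is true, so ¬◇s ∧ (◇p ∧ r) is false.
  At v: ◇s is true, so ¬◇s is false.
    At v: ◇s requires s at some successor in {u, w, y, z, t, m}.
      s holds at w, so ◇s is true at v.
  At v: ◇p is true, r is true, so ◇p ∧ r is true.
    At v: ◇p requires p at some successor in {u, w, y, z, t, m}.
      p holds at z, so ◇p is true at v.

No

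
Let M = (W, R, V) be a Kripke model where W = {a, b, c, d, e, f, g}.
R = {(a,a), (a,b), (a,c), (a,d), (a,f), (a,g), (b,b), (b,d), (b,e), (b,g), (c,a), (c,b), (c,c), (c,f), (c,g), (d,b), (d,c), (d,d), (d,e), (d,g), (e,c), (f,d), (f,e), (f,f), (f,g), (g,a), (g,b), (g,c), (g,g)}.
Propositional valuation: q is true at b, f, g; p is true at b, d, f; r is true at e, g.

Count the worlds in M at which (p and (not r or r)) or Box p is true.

3

Let φ = (p and (not r or r)) or Box p. Evaluate φ at each world:
  a (successors {a, b, c, d, f, g}): φ is false.
  b (successors {b, d, e, g}): φ is true.
  c (successors {a, b, c, f, g}): φ is false.
  d (successors {b, c, d, e, g}): φ is true.
  e (successors {c}): φ is false.
  f (successors {d, e, f, g}): φ is true.
  g (successors {a, b, c, g}): φ is false.
For instance, at a:
  At a: p and (not r or r) is false, Box p is false, so (p and (not r or r)) or Box p is false.
    At a: Box p requires p at every successor {a, b, c, d, f, g}.
      p fails at a, so Box p is false at a.
Satisfying worlds: {b, d, f}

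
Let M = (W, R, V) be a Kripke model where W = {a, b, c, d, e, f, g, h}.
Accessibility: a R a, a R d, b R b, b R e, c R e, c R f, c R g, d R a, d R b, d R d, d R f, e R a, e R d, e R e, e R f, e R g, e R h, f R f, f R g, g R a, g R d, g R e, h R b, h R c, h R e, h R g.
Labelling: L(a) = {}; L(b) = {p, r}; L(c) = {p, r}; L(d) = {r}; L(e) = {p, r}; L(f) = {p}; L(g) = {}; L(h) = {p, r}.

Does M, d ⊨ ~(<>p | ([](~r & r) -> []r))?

No

Recall that []ψ holds at a world iff ψ holds at every accessible world, and <>ψ holds iff ψ holds at some accessible world.
At d: <>p | ([](~r & r) -> []r) is true, so ~(<>p | ([](~r & r) -> []r)) is false.
  At d: <>p is true, [](~r & r) -> []r is true, so <>p | ([](~r & r) -> []r) is true.
    At d: <>p requires p at some successor in {a, b, d, f}.
      p holds at b, so <>p is true at d.
    At d: [](~r & r) is false, []r is false, so [](~r & r) -> []r is true.
      At d: [](~r & r) requires ~r & r at every successor {a, b, d, f}.
        ~r & r fails at a, so [](~r & r) is false at d.
      At d: []r requires r at every successor {a, b, d, f}.
        r fails at a, so []r is false at d.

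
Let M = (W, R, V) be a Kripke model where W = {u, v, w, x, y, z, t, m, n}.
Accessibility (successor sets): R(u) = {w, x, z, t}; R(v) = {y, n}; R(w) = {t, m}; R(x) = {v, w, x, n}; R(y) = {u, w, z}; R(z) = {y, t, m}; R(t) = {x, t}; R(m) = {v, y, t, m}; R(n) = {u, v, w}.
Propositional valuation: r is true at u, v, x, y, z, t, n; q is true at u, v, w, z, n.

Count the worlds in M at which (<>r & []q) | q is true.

Let φ = (<>r & []q) | q. Evaluate φ at each world:
  u (successors {w, x, z, t}): φ is true.
  v (successors {y, n}): φ is true.
  w (successors {t, m}): φ is true.
  x (successors {v, w, x, n}): φ is false.
  y (successors {u, w, z}): φ is true.
  z (successors {y, t, m}): φ is true.
  t (successors {x, t}): φ is false.
  m (successors {v, y, t, m}): φ is false.
  n (successors {u, v, w}): φ is true.
For instance, at y:
  At y: <>r & []q is true, q is false, so (<>r & []q) | q is true.
    At y: <>r is true, []q is true, so <>r & []q is true.
      At y: <>r requires r at some successor in {u, w, z}.
        r holds at u, so <>r is true at y.
      At y: []q requires q at every successor {u, w, z}.
        At u: q is true.
        At w: q is true.
        At z: q is true.
      So []q is true at y.
Satisfying worlds: {u, v, w, y, z, n}

6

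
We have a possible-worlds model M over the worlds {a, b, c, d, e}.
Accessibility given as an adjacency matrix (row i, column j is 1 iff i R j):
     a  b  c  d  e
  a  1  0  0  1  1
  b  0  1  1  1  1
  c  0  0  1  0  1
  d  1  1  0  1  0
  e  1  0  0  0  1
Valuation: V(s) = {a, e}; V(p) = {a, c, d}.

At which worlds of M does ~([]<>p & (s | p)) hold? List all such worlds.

b

Recall that []ψ holds at a world iff ψ holds at every accessible world, and <>ψ holds iff ψ holds at some accessible world.
Let φ = ~([]<>p & (s | p)). Evaluate φ at each world:
  a (successors {a, d, e}): φ is false.
  b (successors {b, c, d, e}): φ is true.
  c (successors {c, e}): φ is false.
  d (successors {a, b, d}): φ is false.
  e (successors {a, e}): φ is false.
For instance, at c:
  At c: []<>p & (s | p) is true, so ~([]<>p & (s | p)) is false.
    At c: []<>p is true, s | p is true, so []<>p & (s | p) is true.
      At c: []<>p requires <>p at every successor {c, e}.
        At c: <>p is true.
        At e: <>p is true.
      So []<>p is true at c.
Satisfying worlds: {b}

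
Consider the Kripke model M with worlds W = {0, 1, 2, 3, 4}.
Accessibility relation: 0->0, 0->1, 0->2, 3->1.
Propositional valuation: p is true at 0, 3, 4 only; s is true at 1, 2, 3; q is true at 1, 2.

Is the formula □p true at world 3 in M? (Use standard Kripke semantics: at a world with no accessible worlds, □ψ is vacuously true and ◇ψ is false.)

No

At 3: □p requires p at every successor {1}.
  p fails at 1, so □p is false at 3.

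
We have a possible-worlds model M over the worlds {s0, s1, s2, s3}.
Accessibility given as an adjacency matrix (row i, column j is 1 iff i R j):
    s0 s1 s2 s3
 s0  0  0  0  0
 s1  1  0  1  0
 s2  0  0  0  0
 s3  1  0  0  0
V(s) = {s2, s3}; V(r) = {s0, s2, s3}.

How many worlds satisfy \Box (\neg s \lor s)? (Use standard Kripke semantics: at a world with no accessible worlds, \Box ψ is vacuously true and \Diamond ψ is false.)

4

Recall that \Box ψ holds at a world iff ψ holds at every accessible world, and \Diamond ψ holds iff ψ holds at some accessible world.
Let φ = \Box (\neg s \lor s). Evaluate φ at each world:
  s0 (successors ∅): φ is true.
  s1 (successors {s0, s2}): φ is true.
  s2 (successors ∅): φ is true.
  s3 (successors {s0}): φ is true.
For instance, at s1:
  At s1: \Box (\neg s \lor s) requires \neg s \lor s at every successor {s0, s2}.
    At s0: \neg s \lor s is true.
    At s2: \neg s \lor s is true.
  So \Box (\neg s \lor s) is true at s1.
Satisfying worlds: {s0, s1, s2, s3}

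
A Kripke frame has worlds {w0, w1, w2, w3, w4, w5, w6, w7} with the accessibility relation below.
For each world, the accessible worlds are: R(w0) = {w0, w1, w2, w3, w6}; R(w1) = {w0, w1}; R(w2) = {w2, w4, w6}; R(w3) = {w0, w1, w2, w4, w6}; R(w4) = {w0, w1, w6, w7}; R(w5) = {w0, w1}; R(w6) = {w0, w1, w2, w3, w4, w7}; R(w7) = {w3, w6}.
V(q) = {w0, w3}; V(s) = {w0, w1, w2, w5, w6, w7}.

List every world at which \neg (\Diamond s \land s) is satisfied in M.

Recall that \Diamond ψ holds at a world iff ψ holds at some accessible world.
Let φ = \neg (\Diamond s \land s). Evaluate φ at each world:
  w0 (successors {w0, w1, w2, w3, w6}): φ is false.
  w1 (successors {w0, w1}): φ is false.
  w2 (successors {w2, w4, w6}): φ is false.
  w3 (successors {w0, w1, w2, w4, w6}): φ is true.
  w4 (successors {w0, w1, w6, w7}): φ is true.
  w5 (successors {w0, w1}): φ is false.
  w6 (successors {w0, w1, w2, w3, w4, w7}): φ is false.
  w7 (successors {w3, w6}): φ is false.
For instance, at w4:
  At w4: \Diamond s \land s is false, so \neg (\Diamond s \land s) is true.
    At w4: \Diamond s is true, s is false, so \Diamond s \land s is false.
      At w4: \Diamond s requires s at some successor in {w0, w1, w6, w7}.
        s holds at w0, so \Diamond s is true at w4.
Satisfying worlds: {w3, w4}

w3, w4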